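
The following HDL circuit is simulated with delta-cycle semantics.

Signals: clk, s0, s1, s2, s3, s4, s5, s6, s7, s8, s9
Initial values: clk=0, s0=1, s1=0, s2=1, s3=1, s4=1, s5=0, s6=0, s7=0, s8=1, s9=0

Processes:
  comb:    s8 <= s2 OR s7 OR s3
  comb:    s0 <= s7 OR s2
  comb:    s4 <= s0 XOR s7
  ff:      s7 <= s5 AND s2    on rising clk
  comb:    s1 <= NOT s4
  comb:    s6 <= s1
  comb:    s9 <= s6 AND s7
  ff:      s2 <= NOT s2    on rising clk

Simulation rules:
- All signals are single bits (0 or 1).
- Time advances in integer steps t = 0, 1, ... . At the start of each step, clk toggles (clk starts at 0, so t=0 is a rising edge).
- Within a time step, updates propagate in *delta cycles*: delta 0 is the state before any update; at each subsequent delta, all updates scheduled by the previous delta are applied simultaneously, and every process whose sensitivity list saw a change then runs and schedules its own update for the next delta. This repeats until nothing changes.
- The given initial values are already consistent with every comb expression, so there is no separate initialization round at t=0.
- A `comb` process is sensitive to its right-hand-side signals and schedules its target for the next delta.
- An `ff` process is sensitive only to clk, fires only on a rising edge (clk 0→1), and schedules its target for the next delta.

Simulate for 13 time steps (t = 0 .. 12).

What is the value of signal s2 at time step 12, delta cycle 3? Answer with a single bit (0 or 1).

t0.Δ0 s5=0 s0=1 s1=0 s9=0 s3=1 s7=0 s8=1 s2=1 clk=0 s4=1 s6=0
t0.Δ1 s5=0 s0=1 s1=0 s9=0 s3=1 s7=0 s8=1 s2=1 clk=1 s4=1 s6=0
t0.Δ2 s5=0 s0=1 s1=0 s9=0 s3=1 s7=0 s8=1 s2=0 clk=1 s4=1 s6=0
t0.Δ3 s5=0 s0=0 s1=0 s9=0 s3=1 s7=0 s8=1 s2=0 clk=1 s4=1 s6=0
t0.Δ4 s5=0 s0=0 s1=0 s9=0 s3=1 s7=0 s8=1 s2=0 clk=1 s4=0 s6=0
t0.Δ5 s5=0 s0=0 s1=1 s9=0 s3=1 s7=0 s8=1 s2=0 clk=1 s4=0 s6=0
t0.Δ6 s5=0 s0=0 s1=1 s9=0 s3=1 s7=0 s8=1 s2=0 clk=1 s4=0 s6=1
t1.Δ0 s5=0 s0=0 s1=1 s9=0 s3=1 s7=0 s8=1 s2=0 clk=1 s4=0 s6=1
t1.Δ1 s5=0 s0=0 s1=1 s9=0 s3=1 s7=0 s8=1 s2=0 clk=0 s4=0 s6=1
t2.Δ0 s5=0 s0=0 s1=1 s9=0 s3=1 s7=0 s8=1 s2=0 clk=0 s4=0 s6=1
t2.Δ1 s5=0 s0=0 s1=1 s9=0 s3=1 s7=0 s8=1 s2=0 clk=1 s4=0 s6=1
t2.Δ2 s5=0 s0=0 s1=1 s9=0 s3=1 s7=0 s8=1 s2=1 clk=1 s4=0 s6=1
t2.Δ3 s5=0 s0=1 s1=1 s9=0 s3=1 s7=0 s8=1 s2=1 clk=1 s4=0 s6=1
t2.Δ4 s5=0 s0=1 s1=1 s9=0 s3=1 s7=0 s8=1 s2=1 clk=1 s4=1 s6=1
t2.Δ5 s5=0 s0=1 s1=0 s9=0 s3=1 s7=0 s8=1 s2=1 clk=1 s4=1 s6=1
t2.Δ6 s5=0 s0=1 s1=0 s9=0 s3=1 s7=0 s8=1 s2=1 clk=1 s4=1 s6=0
t3.Δ0 s5=0 s0=1 s1=0 s9=0 s3=1 s7=0 s8=1 s2=1 clk=1 s4=1 s6=0
t3.Δ1 s5=0 s0=1 s1=0 s9=0 s3=1 s7=0 s8=1 s2=1 clk=0 s4=1 s6=0
t4.Δ0 s5=0 s0=1 s1=0 s9=0 s3=1 s7=0 s8=1 s2=1 clk=0 s4=1 s6=0
t4.Δ1 s5=0 s0=1 s1=0 s9=0 s3=1 s7=0 s8=1 s2=1 clk=1 s4=1 s6=0
t4.Δ2 s5=0 s0=1 s1=0 s9=0 s3=1 s7=0 s8=1 s2=0 clk=1 s4=1 s6=0
t4.Δ3 s5=0 s0=0 s1=0 s9=0 s3=1 s7=0 s8=1 s2=0 clk=1 s4=1 s6=0
t4.Δ4 s5=0 s0=0 s1=0 s9=0 s3=1 s7=0 s8=1 s2=0 clk=1 s4=0 s6=0
t4.Δ5 s5=0 s0=0 s1=1 s9=0 s3=1 s7=0 s8=1 s2=0 clk=1 s4=0 s6=0
t4.Δ6 s5=0 s0=0 s1=1 s9=0 s3=1 s7=0 s8=1 s2=0 clk=1 s4=0 s6=1
t5.Δ0 s5=0 s0=0 s1=1 s9=0 s3=1 s7=0 s8=1 s2=0 clk=1 s4=0 s6=1
t5.Δ1 s5=0 s0=0 s1=1 s9=0 s3=1 s7=0 s8=1 s2=0 clk=0 s4=0 s6=1
t6.Δ0 s5=0 s0=0 s1=1 s9=0 s3=1 s7=0 s8=1 s2=0 clk=0 s4=0 s6=1
t6.Δ1 s5=0 s0=0 s1=1 s9=0 s3=1 s7=0 s8=1 s2=0 clk=1 s4=0 s6=1
t6.Δ2 s5=0 s0=0 s1=1 s9=0 s3=1 s7=0 s8=1 s2=1 clk=1 s4=0 s6=1
t6.Δ3 s5=0 s0=1 s1=1 s9=0 s3=1 s7=0 s8=1 s2=1 clk=1 s4=0 s6=1
t6.Δ4 s5=0 s0=1 s1=1 s9=0 s3=1 s7=0 s8=1 s2=1 clk=1 s4=1 s6=1
t6.Δ5 s5=0 s0=1 s1=0 s9=0 s3=1 s7=0 s8=1 s2=1 clk=1 s4=1 s6=1
t6.Δ6 s5=0 s0=1 s1=0 s9=0 s3=1 s7=0 s8=1 s2=1 clk=1 s4=1 s6=0
t7.Δ0 s5=0 s0=1 s1=0 s9=0 s3=1 s7=0 s8=1 s2=1 clk=1 s4=1 s6=0
t7.Δ1 s5=0 s0=1 s1=0 s9=0 s3=1 s7=0 s8=1 s2=1 clk=0 s4=1 s6=0
t8.Δ0 s5=0 s0=1 s1=0 s9=0 s3=1 s7=0 s8=1 s2=1 clk=0 s4=1 s6=0
t8.Δ1 s5=0 s0=1 s1=0 s9=0 s3=1 s7=0 s8=1 s2=1 clk=1 s4=1 s6=0
t8.Δ2 s5=0 s0=1 s1=0 s9=0 s3=1 s7=0 s8=1 s2=0 clk=1 s4=1 s6=0
t8.Δ3 s5=0 s0=0 s1=0 s9=0 s3=1 s7=0 s8=1 s2=0 clk=1 s4=1 s6=0
t8.Δ4 s5=0 s0=0 s1=0 s9=0 s3=1 s7=0 s8=1 s2=0 clk=1 s4=0 s6=0
t8.Δ5 s5=0 s0=0 s1=1 s9=0 s3=1 s7=0 s8=1 s2=0 clk=1 s4=0 s6=0
t8.Δ6 s5=0 s0=0 s1=1 s9=0 s3=1 s7=0 s8=1 s2=0 clk=1 s4=0 s6=1
t9.Δ0 s5=0 s0=0 s1=1 s9=0 s3=1 s7=0 s8=1 s2=0 clk=1 s4=0 s6=1
t9.Δ1 s5=0 s0=0 s1=1 s9=0 s3=1 s7=0 s8=1 s2=0 clk=0 s4=0 s6=1
t10.Δ0 s5=0 s0=0 s1=1 s9=0 s3=1 s7=0 s8=1 s2=0 clk=0 s4=0 s6=1
t10.Δ1 s5=0 s0=0 s1=1 s9=0 s3=1 s7=0 s8=1 s2=0 clk=1 s4=0 s6=1
t10.Δ2 s5=0 s0=0 s1=1 s9=0 s3=1 s7=0 s8=1 s2=1 clk=1 s4=0 s6=1
t10.Δ3 s5=0 s0=1 s1=1 s9=0 s3=1 s7=0 s8=1 s2=1 clk=1 s4=0 s6=1
t10.Δ4 s5=0 s0=1 s1=1 s9=0 s3=1 s7=0 s8=1 s2=1 clk=1 s4=1 s6=1
t10.Δ5 s5=0 s0=1 s1=0 s9=0 s3=1 s7=0 s8=1 s2=1 clk=1 s4=1 s6=1
t10.Δ6 s5=0 s0=1 s1=0 s9=0 s3=1 s7=0 s8=1 s2=1 clk=1 s4=1 s6=0
t11.Δ0 s5=0 s0=1 s1=0 s9=0 s3=1 s7=0 s8=1 s2=1 clk=1 s4=1 s6=0
t11.Δ1 s5=0 s0=1 s1=0 s9=0 s3=1 s7=0 s8=1 s2=1 clk=0 s4=1 s6=0
t12.Δ0 s5=0 s0=1 s1=0 s9=0 s3=1 s7=0 s8=1 s2=1 clk=0 s4=1 s6=0
t12.Δ1 s5=0 s0=1 s1=0 s9=0 s3=1 s7=0 s8=1 s2=1 clk=1 s4=1 s6=0
t12.Δ2 s5=0 s0=1 s1=0 s9=0 s3=1 s7=0 s8=1 s2=0 clk=1 s4=1 s6=0
t12.Δ3 s5=0 s0=0 s1=0 s9=0 s3=1 s7=0 s8=1 s2=0 clk=1 s4=1 s6=0
t12.Δ4 s5=0 s0=0 s1=0 s9=0 s3=1 s7=0 s8=1 s2=0 clk=1 s4=0 s6=0
t12.Δ5 s5=0 s0=0 s1=1 s9=0 s3=1 s7=0 s8=1 s2=0 clk=1 s4=0 s6=0
t12.Δ6 s5=0 s0=0 s1=1 s9=0 s3=1 s7=0 s8=1 s2=0 clk=1 s4=0 s6=1

0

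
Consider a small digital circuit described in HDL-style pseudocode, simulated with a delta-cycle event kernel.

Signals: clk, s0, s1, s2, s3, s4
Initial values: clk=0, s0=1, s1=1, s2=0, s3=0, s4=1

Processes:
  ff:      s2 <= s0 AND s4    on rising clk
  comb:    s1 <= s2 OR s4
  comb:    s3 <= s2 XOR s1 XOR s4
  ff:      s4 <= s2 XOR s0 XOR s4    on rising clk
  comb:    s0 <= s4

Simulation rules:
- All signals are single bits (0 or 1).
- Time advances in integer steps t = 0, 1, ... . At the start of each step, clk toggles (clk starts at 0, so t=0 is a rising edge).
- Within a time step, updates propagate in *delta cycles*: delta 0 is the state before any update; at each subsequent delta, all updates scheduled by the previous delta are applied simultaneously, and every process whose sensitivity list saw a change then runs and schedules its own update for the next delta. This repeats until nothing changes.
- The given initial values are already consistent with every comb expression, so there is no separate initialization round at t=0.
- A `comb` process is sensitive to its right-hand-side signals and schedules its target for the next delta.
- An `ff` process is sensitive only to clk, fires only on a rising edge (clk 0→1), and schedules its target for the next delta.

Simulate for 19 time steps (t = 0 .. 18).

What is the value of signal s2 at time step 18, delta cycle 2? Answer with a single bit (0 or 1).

0

t0.Δ0 clk=0 s0=1 s4=1 s2=0 s3=0 s1=1
t0.Δ1 clk=1 s0=1 s4=1 s2=0 s3=0 s1=1
t0.Δ2 clk=1 s0=1 s4=0 s2=1 s3=0 s1=1
t0.Δ3 clk=1 s0=0 s4=0 s2=1 s3=0 s1=1
t1.Δ0 clk=1 s0=0 s4=0 s2=1 s3=0 s1=1
t1.Δ1 clk=0 s0=0 s4=0 s2=1 s3=0 s1=1
t2.Δ0 clk=0 s0=0 s4=0 s2=1 s3=0 s1=1
t2.Δ1 clk=1 s0=0 s4=0 s2=1 s3=0 s1=1
t2.Δ2 clk=1 s0=0 s4=1 s2=0 s3=0 s1=1
t2.Δ3 clk=1 s0=1 s4=1 s2=0 s3=0 s1=1
t3.Δ0 clk=1 s0=1 s4=1 s2=0 s3=0 s1=1
t3.Δ1 clk=0 s0=1 s4=1 s2=0 s3=0 s1=1
t4.Δ0 clk=0 s0=1 s4=1 s2=0 s3=0 s1=1
t4.Δ1 clk=1 s0=1 s4=1 s2=0 s3=0 s1=1
t4.Δ2 clk=1 s0=1 s4=0 s2=1 s3=0 s1=1
t4.Δ3 clk=1 s0=0 s4=0 s2=1 s3=0 s1=1
t5.Δ0 clk=1 s0=0 s4=0 s2=1 s3=0 s1=1
t5.Δ1 clk=0 s0=0 s4=0 s2=1 s3=0 s1=1
t6.Δ0 clk=0 s0=0 s4=0 s2=1 s3=0 s1=1
t6.Δ1 clk=1 s0=0 s4=0 s2=1 s3=0 s1=1
t6.Δ2 clk=1 s0=0 s4=1 s2=0 s3=0 s1=1
t6.Δ3 clk=1 s0=1 s4=1 s2=0 s3=0 s1=1
t7.Δ0 clk=1 s0=1 s4=1 s2=0 s3=0 s1=1
t7.Δ1 clk=0 s0=1 s4=1 s2=0 s3=0 s1=1
t8.Δ0 clk=0 s0=1 s4=1 s2=0 s3=0 s1=1
t8.Δ1 clk=1 s0=1 s4=1 s2=0 s3=0 s1=1
t8.Δ2 clk=1 s0=1 s4=0 s2=1 s3=0 s1=1
t8.Δ3 clk=1 s0=0 s4=0 s2=1 s3=0 s1=1
t9.Δ0 clk=1 s0=0 s4=0 s2=1 s3=0 s1=1
t9.Δ1 clk=0 s0=0 s4=0 s2=1 s3=0 s1=1
t10.Δ0 clk=0 s0=0 s4=0 s2=1 s3=0 s1=1
t10.Δ1 clk=1 s0=0 s4=0 s2=1 s3=0 s1=1
t10.Δ2 clk=1 s0=0 s4=1 s2=0 s3=0 s1=1
t10.Δ3 clk=1 s0=1 s4=1 s2=0 s3=0 s1=1
t11.Δ0 clk=1 s0=1 s4=1 s2=0 s3=0 s1=1
t11.Δ1 clk=0 s0=1 s4=1 s2=0 s3=0 s1=1
t12.Δ0 clk=0 s0=1 s4=1 s2=0 s3=0 s1=1
t12.Δ1 clk=1 s0=1 s4=1 s2=0 s3=0 s1=1
t12.Δ2 clk=1 s0=1 s4=0 s2=1 s3=0 s1=1
t12.Δ3 clk=1 s0=0 s4=0 s2=1 s3=0 s1=1
t13.Δ0 clk=1 s0=0 s4=0 s2=1 s3=0 s1=1
t13.Δ1 clk=0 s0=0 s4=0 s2=1 s3=0 s1=1
t14.Δ0 clk=0 s0=0 s4=0 s2=1 s3=0 s1=1
t14.Δ1 clk=1 s0=0 s4=0 s2=1 s3=0 s1=1
t14.Δ2 clk=1 s0=0 s4=1 s2=0 s3=0 s1=1
t14.Δ3 clk=1 s0=1 s4=1 s2=0 s3=0 s1=1
t15.Δ0 clk=1 s0=1 s4=1 s2=0 s3=0 s1=1
t15.Δ1 clk=0 s0=1 s4=1 s2=0 s3=0 s1=1
t16.Δ0 clk=0 s0=1 s4=1 s2=0 s3=0 s1=1
t16.Δ1 clk=1 s0=1 s4=1 s2=0 s3=0 s1=1
t16.Δ2 clk=1 s0=1 s4=0 s2=1 s3=0 s1=1
t16.Δ3 clk=1 s0=0 s4=0 s2=1 s3=0 s1=1
t17.Δ0 clk=1 s0=0 s4=0 s2=1 s3=0 s1=1
t17.Δ1 clk=0 s0=0 s4=0 s2=1 s3=0 s1=1
t18.Δ0 clk=0 s0=0 s4=0 s2=1 s3=0 s1=1
t18.Δ1 clk=1 s0=0 s4=0 s2=1 s3=0 s1=1
t18.Δ2 clk=1 s0=0 s4=1 s2=0 s3=0 s1=1
t18.Δ3 clk=1 s0=1 s4=1 s2=0 s3=0 s1=1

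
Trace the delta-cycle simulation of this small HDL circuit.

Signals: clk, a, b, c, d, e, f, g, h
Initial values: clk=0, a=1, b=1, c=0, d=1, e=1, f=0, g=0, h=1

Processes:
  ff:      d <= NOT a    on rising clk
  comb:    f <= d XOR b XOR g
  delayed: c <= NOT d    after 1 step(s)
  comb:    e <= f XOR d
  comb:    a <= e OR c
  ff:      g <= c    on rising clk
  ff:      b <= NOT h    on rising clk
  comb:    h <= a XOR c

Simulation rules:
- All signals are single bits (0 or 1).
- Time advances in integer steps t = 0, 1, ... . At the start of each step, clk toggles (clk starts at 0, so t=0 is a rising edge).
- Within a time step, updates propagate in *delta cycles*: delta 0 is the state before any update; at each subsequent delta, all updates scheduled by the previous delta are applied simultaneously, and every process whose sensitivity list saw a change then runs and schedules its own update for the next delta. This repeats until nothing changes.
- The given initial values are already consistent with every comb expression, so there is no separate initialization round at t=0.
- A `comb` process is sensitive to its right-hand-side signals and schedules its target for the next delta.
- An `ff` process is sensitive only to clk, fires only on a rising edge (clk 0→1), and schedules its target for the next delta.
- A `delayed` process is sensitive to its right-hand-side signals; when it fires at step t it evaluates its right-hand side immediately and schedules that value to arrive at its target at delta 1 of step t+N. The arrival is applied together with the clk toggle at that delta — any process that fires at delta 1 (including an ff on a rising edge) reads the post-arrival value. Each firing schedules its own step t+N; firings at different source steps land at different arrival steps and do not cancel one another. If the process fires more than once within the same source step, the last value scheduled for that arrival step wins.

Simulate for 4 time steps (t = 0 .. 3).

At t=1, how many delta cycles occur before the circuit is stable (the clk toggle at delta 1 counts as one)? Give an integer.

3

t=0 Δ0: b=1 clk=0 h=1 e=1 c=0 d=1 a=1 f=0 g=0
  Δ1: clk:0→1
  Δ2: b:1→0, d:1→0
  Δ3: e:1→0
  Δ4: a:1→0
  Δ5: h:1→0
  (5Δ to stable)
t=1 Δ0: b=0 clk=1 h=0 e=0 c=0 d=0 a=0 f=0 g=0
  Δ1: clk:1→0, c:0→1
  Δ2: h:0→1, a:0→1
  Δ3: h:1→0
  (3Δ to stable)
t=2 Δ0: b=0 clk=0 h=0 e=0 c=1 d=0 a=1 f=0 g=0
  Δ1: clk:0→1
  Δ2: b:0→1, g:0→1
  (2Δ to stable)
t=3 Δ0: b=1 clk=1 h=0 e=0 c=1 d=0 a=1 f=0 g=1
  Δ1: clk:1→0
  (1Δ to stable)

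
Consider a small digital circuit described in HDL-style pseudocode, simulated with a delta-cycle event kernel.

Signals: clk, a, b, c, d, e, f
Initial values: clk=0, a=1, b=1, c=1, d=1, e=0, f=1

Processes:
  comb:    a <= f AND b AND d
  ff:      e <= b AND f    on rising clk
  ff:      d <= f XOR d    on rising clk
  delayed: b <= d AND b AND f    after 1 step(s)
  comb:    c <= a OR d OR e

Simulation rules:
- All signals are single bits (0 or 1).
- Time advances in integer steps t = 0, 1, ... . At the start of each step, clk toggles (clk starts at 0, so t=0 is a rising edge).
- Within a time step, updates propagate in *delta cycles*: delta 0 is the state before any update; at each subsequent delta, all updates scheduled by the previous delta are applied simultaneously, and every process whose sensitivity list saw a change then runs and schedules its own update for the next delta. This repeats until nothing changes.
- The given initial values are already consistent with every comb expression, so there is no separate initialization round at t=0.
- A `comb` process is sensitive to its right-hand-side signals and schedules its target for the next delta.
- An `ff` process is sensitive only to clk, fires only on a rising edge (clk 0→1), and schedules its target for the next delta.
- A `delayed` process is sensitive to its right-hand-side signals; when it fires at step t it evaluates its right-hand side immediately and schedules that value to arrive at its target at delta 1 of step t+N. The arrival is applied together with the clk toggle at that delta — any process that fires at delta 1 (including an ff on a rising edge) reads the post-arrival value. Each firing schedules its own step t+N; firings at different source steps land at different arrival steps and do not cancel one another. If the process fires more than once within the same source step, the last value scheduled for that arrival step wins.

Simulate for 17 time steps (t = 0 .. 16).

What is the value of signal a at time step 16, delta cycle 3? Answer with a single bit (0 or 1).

0

[bits: e,c,f,a,clk,d,b]
t=0: Δ0=0111011 Δ1=0111111 Δ2=1111101 Δ3=1110101 | 3Δ
t=1: Δ0=1110101 Δ1=1110000 | 1Δ
t=2: Δ0=1110000 Δ1=1110100 Δ2=0110110 | 2Δ
t=3: Δ0=0110110 Δ1=0110010 | 1Δ
t=4: Δ0=0110010 Δ1=0110110 Δ2=0110100 Δ3=0010100 | 3Δ
t=5: Δ0=0010100 Δ1=0010000 | 1Δ
t=6: Δ0=0010000 Δ1=0010100 Δ2=0010110 Δ3=0110110 | 3Δ
t=7: Δ0=0110110 Δ1=0110010 | 1Δ
t=8: Δ0=0110010 Δ1=0110110 Δ2=0110100 Δ3=0010100 | 3Δ
t=9: Δ0=0010100 Δ1=0010000 | 1Δ
t=10: Δ0=0010000 Δ1=0010100 Δ2=0010110 Δ3=0110110 | 3Δ
t=11: Δ0=0110110 Δ1=0110010 | 1Δ
t=12: Δ0=0110010 Δ1=0110110 Δ2=0110100 Δ3=0010100 | 3Δ
t=13: Δ0=0010100 Δ1=0010000 | 1Δ
t=14: Δ0=0010000 Δ1=0010100 Δ2=0010110 Δ3=0110110 | 3Δ
t=15: Δ0=0110110 Δ1=0110010 | 1Δ
t=16: Δ0=0110010 Δ1=0110110 Δ2=0110100 Δ3=0010100 | 3Δ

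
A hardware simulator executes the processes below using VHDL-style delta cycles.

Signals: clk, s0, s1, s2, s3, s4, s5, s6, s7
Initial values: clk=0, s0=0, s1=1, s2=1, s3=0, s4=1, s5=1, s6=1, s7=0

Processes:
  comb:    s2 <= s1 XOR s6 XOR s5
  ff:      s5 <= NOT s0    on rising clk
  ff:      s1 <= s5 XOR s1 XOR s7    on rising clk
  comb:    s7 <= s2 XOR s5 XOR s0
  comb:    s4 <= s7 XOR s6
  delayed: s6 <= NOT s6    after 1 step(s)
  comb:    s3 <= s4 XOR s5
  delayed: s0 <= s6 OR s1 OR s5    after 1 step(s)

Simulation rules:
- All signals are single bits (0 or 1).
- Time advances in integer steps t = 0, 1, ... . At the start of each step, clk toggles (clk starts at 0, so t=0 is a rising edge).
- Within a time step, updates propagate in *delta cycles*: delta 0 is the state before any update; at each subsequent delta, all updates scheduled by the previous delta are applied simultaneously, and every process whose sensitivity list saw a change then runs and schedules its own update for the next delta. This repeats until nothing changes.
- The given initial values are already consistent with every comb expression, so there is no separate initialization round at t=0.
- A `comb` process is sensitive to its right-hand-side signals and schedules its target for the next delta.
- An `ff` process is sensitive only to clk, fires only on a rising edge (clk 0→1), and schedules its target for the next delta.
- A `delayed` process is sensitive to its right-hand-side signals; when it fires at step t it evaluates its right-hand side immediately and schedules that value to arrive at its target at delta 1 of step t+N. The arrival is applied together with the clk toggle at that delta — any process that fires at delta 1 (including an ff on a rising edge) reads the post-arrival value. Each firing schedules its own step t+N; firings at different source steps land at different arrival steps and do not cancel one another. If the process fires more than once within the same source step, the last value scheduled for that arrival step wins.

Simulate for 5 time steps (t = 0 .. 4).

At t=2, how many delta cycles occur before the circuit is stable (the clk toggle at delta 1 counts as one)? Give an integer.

[bits: s3,s5,s1,clk,s2,s4,s6,s7,s0]
t=0: Δ0=011011100 Δ1=011111100 Δ2=010111100 Δ3=010101100 Δ4=010101110 Δ5=010100110 Δ6=110100110 | 6Δ
t=1: Δ0=110100110 Δ1=110000111 Δ2=110000101 Δ3=110001101 Δ4=010001101 | 4Δ
t=2: Δ0=010001101 Δ1=010101101 Δ2=001101101 Δ3=101101111 Δ4=101100111 Δ5=001100111 | 5Δ
t=3: Δ0=001100111 Δ1=001000111 | 1Δ
t=4: Δ0=001000111 Δ1=001100111 Δ2=000100111 Δ3=000110111 Δ4=000110101 Δ5=000111101 Δ6=100111101 | 6Δ

5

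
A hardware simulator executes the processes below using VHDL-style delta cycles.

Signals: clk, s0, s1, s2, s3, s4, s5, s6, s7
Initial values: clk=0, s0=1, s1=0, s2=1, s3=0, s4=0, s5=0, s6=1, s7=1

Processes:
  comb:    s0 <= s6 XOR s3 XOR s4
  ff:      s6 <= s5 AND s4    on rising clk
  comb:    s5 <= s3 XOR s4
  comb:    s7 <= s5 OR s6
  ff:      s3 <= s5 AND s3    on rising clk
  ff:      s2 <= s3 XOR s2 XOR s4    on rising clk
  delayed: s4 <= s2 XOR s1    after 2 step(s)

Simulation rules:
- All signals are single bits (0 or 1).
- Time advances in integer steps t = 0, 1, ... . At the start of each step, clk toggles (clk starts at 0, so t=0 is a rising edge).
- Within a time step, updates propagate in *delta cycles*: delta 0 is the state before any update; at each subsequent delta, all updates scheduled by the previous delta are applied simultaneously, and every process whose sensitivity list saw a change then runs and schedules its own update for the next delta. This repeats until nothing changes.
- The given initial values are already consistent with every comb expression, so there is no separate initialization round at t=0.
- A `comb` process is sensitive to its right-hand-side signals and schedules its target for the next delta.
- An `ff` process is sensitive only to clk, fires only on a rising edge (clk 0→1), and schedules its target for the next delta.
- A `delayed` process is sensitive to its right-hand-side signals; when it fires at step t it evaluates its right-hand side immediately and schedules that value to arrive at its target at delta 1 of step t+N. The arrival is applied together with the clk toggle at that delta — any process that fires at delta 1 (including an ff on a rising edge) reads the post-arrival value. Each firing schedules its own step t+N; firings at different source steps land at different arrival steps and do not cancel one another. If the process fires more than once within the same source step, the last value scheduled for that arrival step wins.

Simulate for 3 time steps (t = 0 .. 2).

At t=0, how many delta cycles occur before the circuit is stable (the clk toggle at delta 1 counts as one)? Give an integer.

t=0 Δ0: clk=0 s6=1 s0=1 s5=0 s4=0 s2=1 s3=0 s1=0 s7=1
  Δ1: clk:0→1
  Δ2: s6:1→0
  Δ3: s0:1→0, s7:1→0
  (3Δ to stable)
t=1 Δ0: clk=1 s6=0 s0=0 s5=0 s4=0 s2=1 s3=0 s1=0 s7=0
  Δ1: clk:1→0
  (1Δ to stable)
t=2 Δ0: clk=0 s6=0 s0=0 s5=0 s4=0 s2=1 s3=0 s1=0 s7=0
  Δ1: clk:0→1
  (1Δ to stable)

3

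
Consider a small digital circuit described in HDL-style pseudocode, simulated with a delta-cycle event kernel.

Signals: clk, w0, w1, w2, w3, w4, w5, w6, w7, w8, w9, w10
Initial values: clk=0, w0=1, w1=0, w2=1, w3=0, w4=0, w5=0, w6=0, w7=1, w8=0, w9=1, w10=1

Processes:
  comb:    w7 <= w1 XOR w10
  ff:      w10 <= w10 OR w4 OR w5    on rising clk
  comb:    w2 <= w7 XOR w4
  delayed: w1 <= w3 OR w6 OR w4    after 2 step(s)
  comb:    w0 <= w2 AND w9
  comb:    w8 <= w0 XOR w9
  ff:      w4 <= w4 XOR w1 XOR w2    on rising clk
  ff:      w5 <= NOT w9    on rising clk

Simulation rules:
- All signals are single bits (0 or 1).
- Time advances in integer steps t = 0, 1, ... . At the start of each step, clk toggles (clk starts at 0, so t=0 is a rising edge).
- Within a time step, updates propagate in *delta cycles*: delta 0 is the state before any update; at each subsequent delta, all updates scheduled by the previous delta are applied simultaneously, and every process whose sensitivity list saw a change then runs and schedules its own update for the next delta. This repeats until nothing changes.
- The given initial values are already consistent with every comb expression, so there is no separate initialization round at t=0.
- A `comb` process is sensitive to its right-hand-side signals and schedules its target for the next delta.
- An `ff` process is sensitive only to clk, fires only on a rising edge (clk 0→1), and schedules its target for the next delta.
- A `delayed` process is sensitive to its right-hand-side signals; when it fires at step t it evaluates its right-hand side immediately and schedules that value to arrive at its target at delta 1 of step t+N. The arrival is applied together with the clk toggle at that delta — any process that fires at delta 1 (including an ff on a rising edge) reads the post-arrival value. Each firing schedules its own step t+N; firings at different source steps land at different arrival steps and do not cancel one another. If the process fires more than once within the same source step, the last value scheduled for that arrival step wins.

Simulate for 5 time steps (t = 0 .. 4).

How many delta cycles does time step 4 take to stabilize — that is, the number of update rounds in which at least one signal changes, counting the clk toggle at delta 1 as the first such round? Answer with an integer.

[bits: w10,w0,w3,w4,w6,clk,w5,w1,w8,w7,w2,w9]
t=0: Δ0=110000000111 Δ1=110001000111 Δ2=110101000111 Δ3=110101000101 Δ4=100101000101 Δ5=100101001101 | 5Δ
t=1: Δ0=100101001101 Δ1=100100001101 | 1Δ
t=2: Δ0=100100001101 Δ1=100101011101 Δ2=100001011001 | 2Δ
t=3: Δ0=100001011001 Δ1=100000011001 | 1Δ
t=4: Δ0=100000011001 Δ1=100001001001 Δ2=100001001101 Δ3=100001001111 Δ4=110001001111 Δ5=110001000111 | 5Δ

5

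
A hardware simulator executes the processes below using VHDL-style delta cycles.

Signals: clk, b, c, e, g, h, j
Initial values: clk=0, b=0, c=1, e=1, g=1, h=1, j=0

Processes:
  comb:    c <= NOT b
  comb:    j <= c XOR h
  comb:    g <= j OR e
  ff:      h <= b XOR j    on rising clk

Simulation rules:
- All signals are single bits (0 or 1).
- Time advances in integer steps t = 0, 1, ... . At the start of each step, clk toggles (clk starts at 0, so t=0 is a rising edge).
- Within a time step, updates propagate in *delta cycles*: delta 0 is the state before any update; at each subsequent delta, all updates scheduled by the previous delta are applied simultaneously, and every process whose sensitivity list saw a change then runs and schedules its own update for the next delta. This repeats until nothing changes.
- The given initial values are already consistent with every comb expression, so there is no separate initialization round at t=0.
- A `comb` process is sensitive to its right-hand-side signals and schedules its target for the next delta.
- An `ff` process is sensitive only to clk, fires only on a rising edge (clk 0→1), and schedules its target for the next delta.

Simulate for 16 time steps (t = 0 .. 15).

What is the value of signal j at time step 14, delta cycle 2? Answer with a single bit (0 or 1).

1

t=0 Δ0: j=0 g=1 b=0 e=1 clk=0 c=1 h=1
  Δ1: clk:0→1
  Δ2: h:1→0
  Δ3: j:0→1
  (3Δ to stable)
t=1 Δ0: j=1 g=1 b=0 e=1 clk=1 c=1 h=0
  Δ1: clk:1→0
  (1Δ to stable)
t=2 Δ0: j=1 g=1 b=0 e=1 clk=0 c=1 h=0
  Δ1: clk:0→1
  Δ2: h:0→1
  Δ3: j:1→0
  (3Δ to stable)
t=3 Δ0: j=0 g=1 b=0 e=1 clk=1 c=1 h=1
  Δ1: clk:1→0
  (1Δ to stable)
t=4 Δ0: j=0 g=1 b=0 e=1 clk=0 c=1 h=1
  Δ1: clk:0→1
  Δ2: h:1→0
  Δ3: j:0→1
  (3Δ to stable)
t=5 Δ0: j=1 g=1 b=0 e=1 clk=1 c=1 h=0
  Δ1: clk:1→0
  (1Δ to stable)
t=6 Δ0: j=1 g=1 b=0 e=1 clk=0 c=1 h=0
  Δ1: clk:0→1
  Δ2: h:0→1
  Δ3: j:1→0
  (3Δ to stable)
t=7 Δ0: j=0 g=1 b=0 e=1 clk=1 c=1 h=1
  Δ1: clk:1→0
  (1Δ to stable)
t=8 Δ0: j=0 g=1 b=0 e=1 clk=0 c=1 h=1
  Δ1: clk:0→1
  Δ2: h:1→0
  Δ3: j:0→1
  (3Δ to stable)
t=9 Δ0: j=1 g=1 b=0 e=1 clk=1 c=1 h=0
  Δ1: clk:1→0
  (1Δ to stable)
t=10 Δ0: j=1 g=1 b=0 e=1 clk=0 c=1 h=0
  Δ1: clk:0→1
  Δ2: h:0→1
  Δ3: j:1→0
  (3Δ to stable)
t=11 Δ0: j=0 g=1 b=0 e=1 clk=1 c=1 h=1
  Δ1: clk:1→0
  (1Δ to stable)
t=12 Δ0: j=0 g=1 b=0 e=1 clk=0 c=1 h=1
  Δ1: clk:0→1
  Δ2: h:1→0
  Δ3: j:0→1
  (3Δ to stable)
t=13 Δ0: j=1 g=1 b=0 e=1 clk=1 c=1 h=0
  Δ1: clk:1→0
  (1Δ to stable)
t=14 Δ0: j=1 g=1 b=0 e=1 clk=0 c=1 h=0
  Δ1: clk:0→1
  Δ2: h:0→1
  Δ3: j:1→0
  (3Δ to stable)
t=15 Δ0: j=0 g=1 b=0 e=1 clk=1 c=1 h=1
  Δ1: clk:1→0
  (1Δ to stable)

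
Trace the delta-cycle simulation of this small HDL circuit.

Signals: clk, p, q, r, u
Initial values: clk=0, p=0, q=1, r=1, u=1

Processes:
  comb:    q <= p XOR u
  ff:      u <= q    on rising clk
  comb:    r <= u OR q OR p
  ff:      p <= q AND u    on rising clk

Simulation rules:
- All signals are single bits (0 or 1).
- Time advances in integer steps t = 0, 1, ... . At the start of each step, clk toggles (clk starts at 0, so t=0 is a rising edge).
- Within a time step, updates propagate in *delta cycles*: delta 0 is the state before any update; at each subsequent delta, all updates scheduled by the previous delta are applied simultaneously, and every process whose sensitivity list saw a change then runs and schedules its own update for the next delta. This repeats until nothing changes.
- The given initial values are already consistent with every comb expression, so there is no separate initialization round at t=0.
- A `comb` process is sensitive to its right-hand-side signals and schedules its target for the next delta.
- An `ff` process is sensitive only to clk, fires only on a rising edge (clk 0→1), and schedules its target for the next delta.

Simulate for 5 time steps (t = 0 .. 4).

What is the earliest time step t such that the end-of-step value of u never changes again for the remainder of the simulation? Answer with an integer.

2

[bits: clk,r,q,u,p]
t=0: Δ0=01110 Δ1=11110 Δ2=11111 Δ3=11011 | 3Δ
t=1: Δ0=11011 Δ1=01011 | 1Δ
t=2: Δ0=01011 Δ1=11011 Δ2=11000 Δ3=10000 | 3Δ
t=3: Δ0=10000 Δ1=00000 | 1Δ
t=4: Δ0=00000 Δ1=10000 | 1Δ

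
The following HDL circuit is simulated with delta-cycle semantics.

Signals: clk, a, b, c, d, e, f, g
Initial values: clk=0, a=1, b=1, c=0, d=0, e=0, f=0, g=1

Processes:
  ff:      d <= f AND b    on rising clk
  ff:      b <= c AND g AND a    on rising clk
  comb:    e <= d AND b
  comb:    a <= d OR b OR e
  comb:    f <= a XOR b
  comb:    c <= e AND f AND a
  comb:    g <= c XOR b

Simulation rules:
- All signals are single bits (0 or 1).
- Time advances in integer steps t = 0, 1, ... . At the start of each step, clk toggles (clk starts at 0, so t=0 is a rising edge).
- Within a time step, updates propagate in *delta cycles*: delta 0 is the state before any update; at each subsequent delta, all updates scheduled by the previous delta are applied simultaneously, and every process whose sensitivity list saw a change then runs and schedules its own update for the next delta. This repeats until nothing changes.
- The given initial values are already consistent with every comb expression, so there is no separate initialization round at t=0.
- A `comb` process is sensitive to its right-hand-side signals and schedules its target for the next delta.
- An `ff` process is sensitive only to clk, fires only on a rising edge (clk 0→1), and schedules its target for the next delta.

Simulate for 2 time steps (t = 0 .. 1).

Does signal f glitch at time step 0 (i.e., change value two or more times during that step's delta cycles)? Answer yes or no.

[bits: d,a,c,g,b,f,clk,e]
t=0: Δ0=01011000 Δ1=01011010 Δ2=01010010 Δ3=00000110 Δ4=00000010 | 4Δ
t=1: Δ0=00000010 Δ1=00000000 | 1Δ

yes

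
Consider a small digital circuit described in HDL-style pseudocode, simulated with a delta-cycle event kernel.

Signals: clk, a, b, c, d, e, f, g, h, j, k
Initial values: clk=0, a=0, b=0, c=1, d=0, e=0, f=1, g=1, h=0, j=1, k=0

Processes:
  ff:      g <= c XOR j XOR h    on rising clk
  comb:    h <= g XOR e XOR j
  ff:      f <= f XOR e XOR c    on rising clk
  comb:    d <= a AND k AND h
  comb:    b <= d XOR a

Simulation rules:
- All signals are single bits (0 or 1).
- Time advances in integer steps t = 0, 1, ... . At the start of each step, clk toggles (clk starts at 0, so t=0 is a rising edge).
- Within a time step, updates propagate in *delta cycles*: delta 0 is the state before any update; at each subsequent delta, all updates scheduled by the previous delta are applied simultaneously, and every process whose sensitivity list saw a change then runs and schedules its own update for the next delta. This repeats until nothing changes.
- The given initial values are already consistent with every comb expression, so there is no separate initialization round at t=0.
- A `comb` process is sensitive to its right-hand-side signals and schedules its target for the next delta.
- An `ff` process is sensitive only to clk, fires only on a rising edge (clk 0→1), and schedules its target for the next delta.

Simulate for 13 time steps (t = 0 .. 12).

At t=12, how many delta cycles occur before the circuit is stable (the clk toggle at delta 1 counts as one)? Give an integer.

3

[bits: h,b,a,j,c,d,k,clk,g,f,e]
t=0: Δ0=00011000110 Δ1=00011001110 Δ2=00011001000 Δ3=10011001000 | 3Δ
t=1: Δ0=10011001000 Δ1=10011000000 | 1Δ
t=2: Δ0=10011000000 Δ1=10011001000 Δ2=10011001110 Δ3=00011001110 | 3Δ
t=3: Δ0=00011001110 Δ1=00011000110 | 1Δ
t=4: Δ0=00011000110 Δ1=00011001110 Δ2=00011001000 Δ3=10011001000 | 3Δ
t=5: Δ0=10011001000 Δ1=10011000000 | 1Δ
t=6: Δ0=10011000000 Δ1=10011001000 Δ2=10011001110 Δ3=00011001110 | 3Δ
t=7: Δ0=00011001110 Δ1=00011000110 | 1Δ
t=8: Δ0=00011000110 Δ1=00011001110 Δ2=00011001000 Δ3=10011001000 | 3Δ
t=9: Δ0=10011001000 Δ1=10011000000 | 1Δ
t=10: Δ0=10011000000 Δ1=10011001000 Δ2=10011001110 Δ3=00011001110 | 3Δ
t=11: Δ0=00011001110 Δ1=00011000110 | 1Δ
t=12: Δ0=00011000110 Δ1=00011001110 Δ2=00011001000 Δ3=10011001000 | 3Δ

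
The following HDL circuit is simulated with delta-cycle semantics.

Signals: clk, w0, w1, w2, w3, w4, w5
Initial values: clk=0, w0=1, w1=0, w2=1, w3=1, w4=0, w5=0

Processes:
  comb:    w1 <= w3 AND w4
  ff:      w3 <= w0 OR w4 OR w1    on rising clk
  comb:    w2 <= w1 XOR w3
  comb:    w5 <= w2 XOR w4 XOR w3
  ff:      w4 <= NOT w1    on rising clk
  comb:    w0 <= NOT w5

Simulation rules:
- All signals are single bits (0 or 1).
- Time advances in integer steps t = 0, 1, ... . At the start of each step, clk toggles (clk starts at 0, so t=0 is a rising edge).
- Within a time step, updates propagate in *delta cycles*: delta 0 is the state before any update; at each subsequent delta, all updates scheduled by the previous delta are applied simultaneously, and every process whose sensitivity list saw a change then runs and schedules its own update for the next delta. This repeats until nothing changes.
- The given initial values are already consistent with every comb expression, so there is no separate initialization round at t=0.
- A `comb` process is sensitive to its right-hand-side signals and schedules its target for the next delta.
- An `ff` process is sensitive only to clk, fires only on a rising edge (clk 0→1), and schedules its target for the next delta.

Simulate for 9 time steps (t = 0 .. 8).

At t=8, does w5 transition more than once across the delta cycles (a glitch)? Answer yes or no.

[bits: w0,w5,clk,w1,w2,w3,w4]
t=0: Δ0=1000110 Δ1=1010110 Δ2=1010111 Δ3=1111111 Δ4=0111011 Δ5=0011011 Δ6=1011011 | 6Δ
t=1: Δ0=1011011 Δ1=1001011 | 1Δ
t=2: Δ0=1001011 Δ1=1011011 Δ2=1011010 Δ3=1110010 Δ4=0110110 Δ5=0010110 Δ6=1010110 | 6Δ
t=3: Δ0=1010110 Δ1=1000110 | 1Δ
t=4: Δ0=1000110 Δ1=1010110 Δ2=1010111 Δ3=1111111 Δ4=0111011 Δ5=0011011 Δ6=1011011 | 6Δ
t=5: Δ0=1011011 Δ1=1001011 | 1Δ
t=6: Δ0=1001011 Δ1=1011011 Δ2=1011010 Δ3=1110010 Δ4=0110110 Δ5=0010110 Δ6=1010110 | 6Δ
t=7: Δ0=1010110 Δ1=1000110 | 1Δ
t=8: Δ0=1000110 Δ1=1010110 Δ2=1010111 Δ3=1111111 Δ4=0111011 Δ5=0011011 Δ6=1011011 | 6Δ

yes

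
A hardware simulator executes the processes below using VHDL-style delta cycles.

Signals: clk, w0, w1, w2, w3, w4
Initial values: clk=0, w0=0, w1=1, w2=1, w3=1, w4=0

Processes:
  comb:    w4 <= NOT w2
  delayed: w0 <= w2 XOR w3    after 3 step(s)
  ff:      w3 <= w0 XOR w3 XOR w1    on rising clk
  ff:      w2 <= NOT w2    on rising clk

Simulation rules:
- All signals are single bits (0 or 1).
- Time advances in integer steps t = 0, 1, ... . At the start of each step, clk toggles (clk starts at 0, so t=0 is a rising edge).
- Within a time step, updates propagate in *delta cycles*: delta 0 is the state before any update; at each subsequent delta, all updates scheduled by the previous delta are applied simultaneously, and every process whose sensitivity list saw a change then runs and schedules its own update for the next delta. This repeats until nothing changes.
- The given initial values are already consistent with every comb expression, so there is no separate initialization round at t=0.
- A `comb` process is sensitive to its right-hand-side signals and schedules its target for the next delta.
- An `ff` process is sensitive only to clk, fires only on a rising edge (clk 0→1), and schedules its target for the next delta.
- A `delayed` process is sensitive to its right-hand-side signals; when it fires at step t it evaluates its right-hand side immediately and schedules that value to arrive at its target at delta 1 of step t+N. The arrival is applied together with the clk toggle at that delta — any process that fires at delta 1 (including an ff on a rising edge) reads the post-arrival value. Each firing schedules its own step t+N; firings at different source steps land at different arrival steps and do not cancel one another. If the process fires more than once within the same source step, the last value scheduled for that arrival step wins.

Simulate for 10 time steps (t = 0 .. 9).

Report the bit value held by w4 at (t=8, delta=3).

1

[bits: w4,w3,w1,w0,w2,clk]
t=0: Δ0=011010 Δ1=011011 Δ2=001001 Δ3=101001 | 3Δ
t=1: Δ0=101001 Δ1=101000 | 1Δ
t=2: Δ0=101000 Δ1=101001 Δ2=111011 Δ3=011011 | 3Δ
t=3: Δ0=011011 Δ1=011010 | 1Δ
t=4: Δ0=011010 Δ1=011011 Δ2=001001 Δ3=101001 | 3Δ
t=5: Δ0=101001 Δ1=101000 | 1Δ
t=6: Δ0=101000 Δ1=101001 Δ2=111011 Δ3=011011 | 3Δ
t=7: Δ0=011011 Δ1=011010 | 1Δ
t=8: Δ0=011010 Δ1=011011 Δ2=001001 Δ3=101001 | 3Δ
t=9: Δ0=101001 Δ1=101000 | 1Δ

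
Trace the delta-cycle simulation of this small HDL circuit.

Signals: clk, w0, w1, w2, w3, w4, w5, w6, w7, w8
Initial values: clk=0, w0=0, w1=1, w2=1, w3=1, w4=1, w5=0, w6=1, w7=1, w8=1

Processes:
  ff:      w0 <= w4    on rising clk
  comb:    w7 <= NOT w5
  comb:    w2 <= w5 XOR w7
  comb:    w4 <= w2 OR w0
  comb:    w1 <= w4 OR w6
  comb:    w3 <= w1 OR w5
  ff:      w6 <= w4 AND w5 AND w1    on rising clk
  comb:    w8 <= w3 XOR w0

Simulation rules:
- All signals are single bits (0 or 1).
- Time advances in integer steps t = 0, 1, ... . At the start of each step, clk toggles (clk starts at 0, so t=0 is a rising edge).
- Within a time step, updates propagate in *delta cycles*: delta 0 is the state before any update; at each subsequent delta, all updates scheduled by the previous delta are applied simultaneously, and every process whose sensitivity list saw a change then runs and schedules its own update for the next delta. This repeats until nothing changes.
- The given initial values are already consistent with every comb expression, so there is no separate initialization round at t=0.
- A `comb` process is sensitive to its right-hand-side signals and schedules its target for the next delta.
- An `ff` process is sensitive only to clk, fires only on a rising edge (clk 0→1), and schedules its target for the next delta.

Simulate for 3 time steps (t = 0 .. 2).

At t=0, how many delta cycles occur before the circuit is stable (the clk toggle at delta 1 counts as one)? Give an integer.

3

[bits: w2,clk,w8,w5,w0,w1,w3,w7,w4,w6]
t=0: Δ0=1010011111 Δ1=1110011111 Δ2=1110111110 Δ3=1100111110 | 3Δ
t=1: Δ0=1100111110 Δ1=1000111110 | 1Δ
t=2: Δ0=1000111110 Δ1=1100111110 | 1Δ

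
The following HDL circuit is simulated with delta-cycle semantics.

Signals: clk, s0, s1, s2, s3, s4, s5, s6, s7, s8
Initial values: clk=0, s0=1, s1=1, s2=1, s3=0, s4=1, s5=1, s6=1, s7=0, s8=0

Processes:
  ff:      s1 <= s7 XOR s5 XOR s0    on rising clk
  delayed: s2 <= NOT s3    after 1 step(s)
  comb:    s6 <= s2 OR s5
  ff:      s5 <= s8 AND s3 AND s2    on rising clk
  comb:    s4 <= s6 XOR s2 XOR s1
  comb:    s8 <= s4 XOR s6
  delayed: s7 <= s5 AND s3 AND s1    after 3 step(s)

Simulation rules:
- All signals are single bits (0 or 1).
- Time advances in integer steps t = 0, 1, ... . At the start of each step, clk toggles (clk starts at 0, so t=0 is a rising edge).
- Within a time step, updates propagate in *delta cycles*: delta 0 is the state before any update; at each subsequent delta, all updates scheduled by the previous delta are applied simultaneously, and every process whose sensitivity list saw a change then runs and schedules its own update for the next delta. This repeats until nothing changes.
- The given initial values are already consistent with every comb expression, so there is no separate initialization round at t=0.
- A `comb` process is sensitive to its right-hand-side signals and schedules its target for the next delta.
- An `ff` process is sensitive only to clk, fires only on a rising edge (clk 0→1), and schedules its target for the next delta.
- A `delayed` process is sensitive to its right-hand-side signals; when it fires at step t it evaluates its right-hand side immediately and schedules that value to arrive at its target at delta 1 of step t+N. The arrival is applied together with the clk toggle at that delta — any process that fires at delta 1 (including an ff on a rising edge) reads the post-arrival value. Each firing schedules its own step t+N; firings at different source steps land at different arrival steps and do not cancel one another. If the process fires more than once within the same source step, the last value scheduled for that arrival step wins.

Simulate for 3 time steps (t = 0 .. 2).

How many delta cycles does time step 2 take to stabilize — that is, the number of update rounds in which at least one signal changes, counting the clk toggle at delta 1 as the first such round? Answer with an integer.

4

t=0 Δ0: s2=1 s4=1 s0=1 s8=0 s7=0 s6=1 clk=0 s3=0 s5=1 s1=1
  Δ1: clk:0→1
  Δ2: s5:1→0, s1:1→0
  Δ3: s4:1→0
  Δ4: s8:0→1
  (4Δ to stable)
t=1 Δ0: s2=1 s4=0 s0=1 s8=1 s7=0 s6=1 clk=1 s3=0 s5=0 s1=0
  Δ1: clk:1→0
  (1Δ to stable)
t=2 Δ0: s2=1 s4=0 s0=1 s8=1 s7=0 s6=1 clk=0 s3=0 s5=0 s1=0
  Δ1: clk:0→1
  Δ2: s1:0→1
  Δ3: s4:0→1
  Δ4: s8:1→0
  (4Δ to stable)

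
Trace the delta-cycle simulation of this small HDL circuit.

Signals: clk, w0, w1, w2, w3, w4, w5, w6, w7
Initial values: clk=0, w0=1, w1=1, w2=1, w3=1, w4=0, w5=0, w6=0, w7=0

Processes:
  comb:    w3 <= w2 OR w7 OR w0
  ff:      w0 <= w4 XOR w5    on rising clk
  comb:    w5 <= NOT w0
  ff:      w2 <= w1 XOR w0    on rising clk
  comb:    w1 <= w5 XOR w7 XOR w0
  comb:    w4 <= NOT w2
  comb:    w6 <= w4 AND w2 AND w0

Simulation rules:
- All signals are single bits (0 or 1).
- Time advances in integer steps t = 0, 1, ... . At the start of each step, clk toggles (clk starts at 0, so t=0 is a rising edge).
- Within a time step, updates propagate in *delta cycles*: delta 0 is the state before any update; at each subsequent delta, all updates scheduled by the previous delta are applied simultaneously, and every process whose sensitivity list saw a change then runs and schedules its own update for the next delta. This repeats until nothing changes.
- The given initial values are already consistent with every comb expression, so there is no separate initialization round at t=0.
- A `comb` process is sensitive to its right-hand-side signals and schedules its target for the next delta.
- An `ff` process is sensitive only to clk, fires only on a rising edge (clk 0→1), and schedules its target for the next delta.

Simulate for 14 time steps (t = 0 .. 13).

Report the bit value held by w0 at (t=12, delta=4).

t0.Δ0 w3=1 clk=0 w1=1 w7=0 w0=1 w4=0 w6=0 w2=1 w5=0
t0.Δ1 w3=1 clk=1 w1=1 w7=0 w0=1 w4=0 w6=0 w2=1 w5=0
t0.Δ2 w3=1 clk=1 w1=1 w7=0 w0=0 w4=0 w6=0 w2=0 w5=0
t0.Δ3 w3=0 clk=1 w1=0 w7=0 w0=0 w4=1 w6=0 w2=0 w5=1
t0.Δ4 w3=0 clk=1 w1=1 w7=0 w0=0 w4=1 w6=0 w2=0 w5=1
t1.Δ0 w3=0 clk=1 w1=1 w7=0 w0=0 w4=1 w6=0 w2=0 w5=1
t1.Δ1 w3=0 clk=0 w1=1 w7=0 w0=0 w4=1 w6=0 w2=0 w5=1
t2.Δ0 w3=0 clk=0 w1=1 w7=0 w0=0 w4=1 w6=0 w2=0 w5=1
t2.Δ1 w3=0 clk=1 w1=1 w7=0 w0=0 w4=1 w6=0 w2=0 w5=1
t2.Δ2 w3=0 clk=1 w1=1 w7=0 w0=0 w4=1 w6=0 w2=1 w5=1
t2.Δ3 w3=1 clk=1 w1=1 w7=0 w0=0 w4=0 w6=0 w2=1 w5=1
t3.Δ0 w3=1 clk=1 w1=1 w7=0 w0=0 w4=0 w6=0 w2=1 w5=1
t3.Δ1 w3=1 clk=0 w1=1 w7=0 w0=0 w4=0 w6=0 w2=1 w5=1
t4.Δ0 w3=1 clk=0 w1=1 w7=0 w0=0 w4=0 w6=0 w2=1 w5=1
t4.Δ1 w3=1 clk=1 w1=1 w7=0 w0=0 w4=0 w6=0 w2=1 w5=1
t4.Δ2 w3=1 clk=1 w1=1 w7=0 w0=1 w4=0 w6=0 w2=1 w5=1
t4.Δ3 w3=1 clk=1 w1=0 w7=0 w0=1 w4=0 w6=0 w2=1 w5=0
t4.Δ4 w3=1 clk=1 w1=1 w7=0 w0=1 w4=0 w6=0 w2=1 w5=0
t5.Δ0 w3=1 clk=1 w1=1 w7=0 w0=1 w4=0 w6=0 w2=1 w5=0
t5.Δ1 w3=1 clk=0 w1=1 w7=0 w0=1 w4=0 w6=0 w2=1 w5=0
t6.Δ0 w3=1 clk=0 w1=1 w7=0 w0=1 w4=0 w6=0 w2=1 w5=0
t6.Δ1 w3=1 clk=1 w1=1 w7=0 w0=1 w4=0 w6=0 w2=1 w5=0
t6.Δ2 w3=1 clk=1 w1=1 w7=0 w0=0 w4=0 w6=0 w2=0 w5=0
t6.Δ3 w3=0 clk=1 w1=0 w7=0 w0=0 w4=1 w6=0 w2=0 w5=1
t6.Δ4 w3=0 clk=1 w1=1 w7=0 w0=0 w4=1 w6=0 w2=0 w5=1
t7.Δ0 w3=0 clk=1 w1=1 w7=0 w0=0 w4=1 w6=0 w2=0 w5=1
t7.Δ1 w3=0 clk=0 w1=1 w7=0 w0=0 w4=1 w6=0 w2=0 w5=1
t8.Δ0 w3=0 clk=0 w1=1 w7=0 w0=0 w4=1 w6=0 w2=0 w5=1
t8.Δ1 w3=0 clk=1 w1=1 w7=0 w0=0 w4=1 w6=0 w2=0 w5=1
t8.Δ2 w3=0 clk=1 w1=1 w7=0 w0=0 w4=1 w6=0 w2=1 w5=1
t8.Δ3 w3=1 clk=1 w1=1 w7=0 w0=0 w4=0 w6=0 w2=1 w5=1
t9.Δ0 w3=1 clk=1 w1=1 w7=0 w0=0 w4=0 w6=0 w2=1 w5=1
t9.Δ1 w3=1 clk=0 w1=1 w7=0 w0=0 w4=0 w6=0 w2=1 w5=1
t10.Δ0 w3=1 clk=0 w1=1 w7=0 w0=0 w4=0 w6=0 w2=1 w5=1
t10.Δ1 w3=1 clk=1 w1=1 w7=0 w0=0 w4=0 w6=0 w2=1 w5=1
t10.Δ2 w3=1 clk=1 w1=1 w7=0 w0=1 w4=0 w6=0 w2=1 w5=1
t10.Δ3 w3=1 clk=1 w1=0 w7=0 w0=1 w4=0 w6=0 w2=1 w5=0
t10.Δ4 w3=1 clk=1 w1=1 w7=0 w0=1 w4=0 w6=0 w2=1 w5=0
t11.Δ0 w3=1 clk=1 w1=1 w7=0 w0=1 w4=0 w6=0 w2=1 w5=0
t11.Δ1 w3=1 clk=0 w1=1 w7=0 w0=1 w4=0 w6=0 w2=1 w5=0
t12.Δ0 w3=1 clk=0 w1=1 w7=0 w0=1 w4=0 w6=0 w2=1 w5=0
t12.Δ1 w3=1 clk=1 w1=1 w7=0 w0=1 w4=0 w6=0 w2=1 w5=0
t12.Δ2 w3=1 clk=1 w1=1 w7=0 w0=0 w4=0 w6=0 w2=0 w5=0
t12.Δ3 w3=0 clk=1 w1=0 w7=0 w0=0 w4=1 w6=0 w2=0 w5=1
t12.Δ4 w3=0 clk=1 w1=1 w7=0 w0=0 w4=1 w6=0 w2=0 w5=1
t13.Δ0 w3=0 clk=1 w1=1 w7=0 w0=0 w4=1 w6=0 w2=0 w5=1
t13.Δ1 w3=0 clk=0 w1=1 w7=0 w0=0 w4=1 w6=0 w2=0 w5=1

0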